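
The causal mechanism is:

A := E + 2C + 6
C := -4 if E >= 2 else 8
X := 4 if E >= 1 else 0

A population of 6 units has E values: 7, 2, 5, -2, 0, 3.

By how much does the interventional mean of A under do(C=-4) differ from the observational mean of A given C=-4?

-1.75

Under do(C=-4), C's equation is replaced by C=-4 for every unit. Per-unit A: 5, 0, 3, -4, -2, 1. Mean = 0.5.
Conditioning on C=-4 selects the 4 unit(s) with E ∈ {7, 2, 5, 3}. Their A values: 5, 0, 3, 1. Mean = 2.25.
Difference = 0.5 − 2.25 = -1.75.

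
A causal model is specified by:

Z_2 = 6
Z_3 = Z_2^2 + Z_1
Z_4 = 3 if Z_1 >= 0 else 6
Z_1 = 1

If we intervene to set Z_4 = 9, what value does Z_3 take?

Under do(Z_4=9), the mechanism Z_4 = 3 if Z_1 >= 0 else 6 is discarded; Z_4 is fixed at 9.
Since Z_3 is not a descendant of the intervened variable, it is unaffected.
Z_3 = Z_2^2 + Z_1  [with Z_2=6, Z_1=1]  = 37

37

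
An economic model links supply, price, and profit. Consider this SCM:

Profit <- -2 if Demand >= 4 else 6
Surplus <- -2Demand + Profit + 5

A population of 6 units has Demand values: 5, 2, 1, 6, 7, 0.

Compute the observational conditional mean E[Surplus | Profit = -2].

-9

E[Surplus|Profit=-2] averages over only the 3 units with Profit=-2 (Demand = 5, 6, 7): Surplus = -7, -9, -11, mean -9.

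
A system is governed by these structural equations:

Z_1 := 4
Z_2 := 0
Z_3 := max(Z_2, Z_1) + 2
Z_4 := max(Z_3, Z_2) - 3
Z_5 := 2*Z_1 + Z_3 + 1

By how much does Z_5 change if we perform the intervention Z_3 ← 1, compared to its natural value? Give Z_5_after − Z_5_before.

-5

do(Z_3=1) replaces the equation Z_3 := max(Z_2, Z_1) + 2 with the constant Z_3 = 1.
Z_5 = 2*Z_1 + Z_3 + 1  [with Z_1=4, Z_3=1]  = 10
Without intervention: Z_3 = max(Z_2, Z_1) + 2  [with Z_2=0, Z_1=4]  = 6; Z_5 = 2*Z_1 + Z_3 + 1  [with Z_1=4, Z_3=6]  = 15.
Change = 10 − 15 = -5.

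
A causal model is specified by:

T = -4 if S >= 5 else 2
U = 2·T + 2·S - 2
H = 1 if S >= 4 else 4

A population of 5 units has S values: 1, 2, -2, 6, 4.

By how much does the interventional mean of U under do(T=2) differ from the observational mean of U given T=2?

Under do(T=2), T's equation is replaced by T=2 for every unit. Per-unit U: 4, 6, -2, 14, 10. Mean = 6.4.
E[U|T=2] averages over only the 4 units with T=2 (S = 1, 2, -2, 4): U = 4, 6, -2, 10, mean 4.5.
Difference = 6.4 − 4.5 = 1.9.

1.9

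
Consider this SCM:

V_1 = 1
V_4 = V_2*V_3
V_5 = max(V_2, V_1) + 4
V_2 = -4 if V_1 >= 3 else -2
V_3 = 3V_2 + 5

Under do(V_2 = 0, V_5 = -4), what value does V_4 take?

0

The joint intervention fixes V_2 = 0, V_5 = -4, removing each variable's own equation.
V_3 = 3V_2 + 5  [with V_2=0]  = 5
V_4 = V_2*V_3  [with V_2=0, V_3=5]  = 0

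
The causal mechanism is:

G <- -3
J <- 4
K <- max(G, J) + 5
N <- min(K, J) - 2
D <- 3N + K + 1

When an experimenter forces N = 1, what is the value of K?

Under do(N=1), the mechanism N <- min(K, J) - 2 is discarded; N is fixed at 1.
Since K is not a descendant of the intervened variable, it is unaffected.
K = max(G, J) + 5  [with G=-3, J=4]  = 9

9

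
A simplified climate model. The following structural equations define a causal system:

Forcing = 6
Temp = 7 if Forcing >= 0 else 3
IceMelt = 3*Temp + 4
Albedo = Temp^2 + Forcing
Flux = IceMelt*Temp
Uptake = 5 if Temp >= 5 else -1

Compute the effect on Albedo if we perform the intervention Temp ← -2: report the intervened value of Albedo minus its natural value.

-45

Under do(Temp=-2), the mechanism Temp = 7 if Forcing >= 0 else 3 is discarded; Temp is fixed at -2.
Albedo = Temp^2 + Forcing  [with Temp=-2, Forcing=6]  = 10
Without intervention: Temp = 7 if Forcing >= 0 else 3  [with Forcing=6]  = 7; Albedo = Temp^2 + Forcing  [with Temp=7, Forcing=6]  = 55.
Change = 10 − 55 = -45.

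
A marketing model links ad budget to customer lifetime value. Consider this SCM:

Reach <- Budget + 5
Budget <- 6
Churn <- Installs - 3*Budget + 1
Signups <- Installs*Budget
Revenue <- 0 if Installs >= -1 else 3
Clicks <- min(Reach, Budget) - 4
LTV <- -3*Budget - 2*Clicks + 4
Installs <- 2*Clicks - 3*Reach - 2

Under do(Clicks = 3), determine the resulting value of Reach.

Under do(Clicks=3), the mechanism Clicks <- min(Reach, Budget) - 4 is discarded; Clicks is fixed at 3.
Since Reach is not a descendant of the intervened variable, it is unaffected.
Reach = Budget + 5  [with Budget=6]  = 11

11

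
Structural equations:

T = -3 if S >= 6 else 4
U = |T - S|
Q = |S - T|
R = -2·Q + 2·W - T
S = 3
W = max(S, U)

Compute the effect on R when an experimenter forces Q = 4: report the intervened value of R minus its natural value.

-6

The intervention breaks the incoming arrows to Q: Q = |S - T| no longer applies, and Q = 4.
T = -3 if S >= 6 else 4  [with S=3]  = 4
U = |T - S|  [with T=4, S=3]  = 1
W = max(S, U)  [with S=3, U=1]  = 3
R = -2·Q + 2·W - T  [with Q=4, W=3, T=4]  = -6
Without intervention: T = -3 if S >= 6 else 4  [with S=3]  = 4; U = |T - S|  [with T=4, S=3]  = 1; W = max(S, U)  [with S=3, U=1]  = 3; Q = |S - T|  [with S=3, T=4]  = 1; R = -2·Q + 2·W - T  [with Q=1, W=3, T=4]  = 0.
Change = -6 − 0 = -6.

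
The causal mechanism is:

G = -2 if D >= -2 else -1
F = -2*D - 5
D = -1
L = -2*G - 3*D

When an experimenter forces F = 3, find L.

Under do(F=3), the mechanism F = -2*D - 5 is discarded; F is fixed at 3.
Since L is not a descendant of the intervened variable, it is unaffected.
G = -2 if D >= -2 else -1  [with D=-1]  = -2
L = -2*G - 3*D  [with G=-2, D=-1]  = 7

7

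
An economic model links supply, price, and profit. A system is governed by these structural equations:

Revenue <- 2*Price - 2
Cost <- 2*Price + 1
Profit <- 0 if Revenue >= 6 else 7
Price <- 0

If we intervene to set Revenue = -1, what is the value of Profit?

The intervention breaks the incoming arrows to Revenue: Revenue <- 2*Price - 2 no longer applies, and Revenue = -1.
Profit = 0 if Revenue >= 6 else 7  [with Revenue=-1]  = 7

7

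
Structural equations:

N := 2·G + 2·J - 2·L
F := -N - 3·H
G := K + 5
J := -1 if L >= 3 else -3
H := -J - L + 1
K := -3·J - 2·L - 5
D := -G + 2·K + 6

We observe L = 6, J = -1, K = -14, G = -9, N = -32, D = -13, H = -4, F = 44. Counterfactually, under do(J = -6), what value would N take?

-12

do(J=-6) replaces the equation J := -1 if L >= 3 else -3 with the constant J = -6.
K = -3·J - 2·L - 5  [with J=-6, L=6]  = 1
G = K + 5  [with K=1]  = 6
N = 2·G + 2·J - 2·L  [with G=6, J=-6, L=6]  = -12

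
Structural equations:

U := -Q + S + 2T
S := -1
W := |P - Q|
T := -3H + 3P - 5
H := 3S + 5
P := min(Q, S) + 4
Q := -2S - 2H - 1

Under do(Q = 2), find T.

The intervention breaks the incoming arrows to Q: Q := -2S - 2H - 1 no longer applies, and Q = 2.
H = 3S + 5  [with S=-1]  = 2
P = min(Q, S) + 4  [with Q=2, S=-1]  = 3
T = -3H + 3P - 5  [with H=2, P=3]  = -2

-2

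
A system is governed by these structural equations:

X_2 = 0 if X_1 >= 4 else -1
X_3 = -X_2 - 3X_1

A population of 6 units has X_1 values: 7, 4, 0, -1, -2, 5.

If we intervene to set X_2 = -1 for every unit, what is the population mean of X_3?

Every unit gets X_2=-1 under the intervention. X_3 values become -20, -11, 1, 4, 7, -14; E[X_3|do(X_2=-1)] = -5.5.

-5.5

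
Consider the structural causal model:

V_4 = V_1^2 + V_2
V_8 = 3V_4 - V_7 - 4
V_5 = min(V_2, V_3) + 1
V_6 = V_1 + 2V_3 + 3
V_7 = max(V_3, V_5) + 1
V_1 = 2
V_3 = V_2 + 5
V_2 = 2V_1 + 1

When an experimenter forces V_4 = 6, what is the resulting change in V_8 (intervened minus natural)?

-9

do(V_4=6) replaces the equation V_4 = V_1^2 + V_2 with the constant V_4 = 6.
V_2 = 2V_1 + 1  [with V_1=2]  = 5
V_3 = V_2 + 5  [with V_2=5]  = 10
V_5 = min(V_2, V_3) + 1  [with V_2=5, V_3=10]  = 6
V_7 = max(V_3, V_5) + 1  [with V_3=10, V_5=6]  = 11
V_8 = 3V_4 - V_7 - 4  [with V_4=6, V_7=11]  = 3
Without intervention: V_2 = 2V_1 + 1  [with V_1=2]  = 5; V_3 = V_2 + 5  [with V_2=5]  = 10; V_4 = V_1^2 + V_2  [with V_1=2, V_2=5]  = 9; V_5 = min(V_2, V_3) + 1  [with V_2=5, V_3=10]  = 6; V_7 = max(V_3, V_5) + 1  [with V_3=10, V_5=6]  = 11; V_8 = 3V_4 - V_7 - 4  [with V_4=9, V_7=11]  = 12.
Change = 3 − 12 = -9.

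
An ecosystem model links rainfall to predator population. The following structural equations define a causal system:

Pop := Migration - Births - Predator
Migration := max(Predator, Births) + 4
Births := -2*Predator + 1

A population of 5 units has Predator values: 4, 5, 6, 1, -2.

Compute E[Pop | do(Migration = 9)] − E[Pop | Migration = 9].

Every unit gets Migration=9 under the intervention. Pop values become 12, 13, 14, 9, 6; E[Pop|do(Migration=9)] = 10.8.
Conditioning on Migration=9 selects the 2 unit(s) with Predator ∈ {5, -2}. Their Pop values: 13, 6. Mean = 9.5.
Difference = 10.8 − 9.5 = 1.3.

1.3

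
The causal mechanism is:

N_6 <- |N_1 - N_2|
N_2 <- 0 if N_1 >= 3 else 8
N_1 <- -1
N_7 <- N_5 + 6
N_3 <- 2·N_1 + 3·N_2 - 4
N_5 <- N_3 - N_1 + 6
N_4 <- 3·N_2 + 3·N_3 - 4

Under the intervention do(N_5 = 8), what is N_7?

14

Under do(N_5=8), the mechanism N_5 <- N_3 - N_1 + 6 is discarded; N_5 is fixed at 8.
N_7 = N_5 + 6  [with N_5=8]  = 14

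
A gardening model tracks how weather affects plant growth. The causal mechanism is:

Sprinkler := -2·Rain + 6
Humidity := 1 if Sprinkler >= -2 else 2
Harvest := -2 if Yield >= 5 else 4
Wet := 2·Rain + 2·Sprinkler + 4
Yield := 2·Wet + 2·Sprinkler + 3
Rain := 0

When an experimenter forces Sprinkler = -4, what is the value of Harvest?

Under do(Sprinkler=-4), the mechanism Sprinkler := -2·Rain + 6 is discarded; Sprinkler is fixed at -4.
Wet = 2·Rain + 2·Sprinkler + 4  [with Rain=0, Sprinkler=-4]  = -4
Yield = 2·Wet + 2·Sprinkler + 3  [with Wet=-4, Sprinkler=-4]  = -13
Harvest = -2 if Yield >= 5 else 4  [with Yield=-13]  = 4

4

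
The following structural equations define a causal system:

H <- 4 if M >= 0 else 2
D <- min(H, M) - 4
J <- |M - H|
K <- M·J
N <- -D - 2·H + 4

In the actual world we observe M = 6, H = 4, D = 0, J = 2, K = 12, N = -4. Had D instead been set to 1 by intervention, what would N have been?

The intervention breaks the incoming arrows to D: D <- min(H, M) - 4 no longer applies, and D = 1.
H = 4 if M >= 0 else 2  [with M=6]  = 4
N = -D - 2·H + 4  [with D=1, H=4]  = -5

-5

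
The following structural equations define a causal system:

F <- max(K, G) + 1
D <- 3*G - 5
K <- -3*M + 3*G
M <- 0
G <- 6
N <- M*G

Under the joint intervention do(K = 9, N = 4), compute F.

10

Setting K = 9, N = 4 by intervention discards those variables' equations.
F = max(K, G) + 1  [with K=9, G=6]  = 10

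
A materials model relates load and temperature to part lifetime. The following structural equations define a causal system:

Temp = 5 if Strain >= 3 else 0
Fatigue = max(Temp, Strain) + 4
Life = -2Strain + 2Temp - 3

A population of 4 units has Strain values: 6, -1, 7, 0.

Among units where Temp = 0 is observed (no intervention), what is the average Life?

Conditioning on Temp=0 selects the 2 unit(s) with Strain ∈ {-1, 0}. Their Life values: -1, -3. Mean = -2.

-2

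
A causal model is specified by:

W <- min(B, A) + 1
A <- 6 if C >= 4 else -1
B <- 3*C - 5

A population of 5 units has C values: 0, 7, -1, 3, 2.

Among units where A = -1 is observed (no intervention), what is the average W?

E[W|A=-1] averages over only the 4 units with A=-1 (C = 0, -1, 3, 2): W = -4, -7, 0, 0, mean -2.75.

-2.75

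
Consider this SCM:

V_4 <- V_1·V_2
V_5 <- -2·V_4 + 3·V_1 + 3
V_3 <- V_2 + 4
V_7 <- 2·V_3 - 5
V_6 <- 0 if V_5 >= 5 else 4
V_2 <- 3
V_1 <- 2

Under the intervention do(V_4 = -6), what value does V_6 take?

0

Under do(V_4=-6), the mechanism V_4 <- V_1·V_2 is discarded; V_4 is fixed at -6.
V_5 = -2·V_4 + 3·V_1 + 3  [with V_4=-6, V_1=2]  = 21
V_6 = 0 if V_5 >= 5 else 4  [with V_5=21]  = 0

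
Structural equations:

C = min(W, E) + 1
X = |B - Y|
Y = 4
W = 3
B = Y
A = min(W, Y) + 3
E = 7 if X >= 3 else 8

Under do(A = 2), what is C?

The intervention breaks the incoming arrows to A: A = min(W, Y) + 3 no longer applies, and A = 2.
C is not downstream of the intervention, so its value is determined by the original equations.
B = Y  [with Y=4]  = 4
X = |B - Y|  [with B=4, Y=4]  = 0
E = 7 if X >= 3 else 8  [with X=0]  = 8
C = min(W, E) + 1  [with W=3, E=8]  = 4

4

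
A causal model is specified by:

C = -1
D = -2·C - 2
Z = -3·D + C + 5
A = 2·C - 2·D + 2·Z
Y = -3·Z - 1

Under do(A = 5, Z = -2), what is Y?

5

The joint intervention fixes A = 5, Z = -2, removing each variable's own equation.
Y = -3·Z - 1  [with Z=-2]  = 5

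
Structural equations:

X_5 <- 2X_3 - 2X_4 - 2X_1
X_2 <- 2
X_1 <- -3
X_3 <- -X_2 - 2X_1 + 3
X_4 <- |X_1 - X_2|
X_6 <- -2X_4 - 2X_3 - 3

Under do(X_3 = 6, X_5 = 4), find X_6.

Setting X_3 = 6, X_5 = 4 by intervention discards those variables' equations.
X_4 = |X_1 - X_2|  [with X_1=-3, X_2=2]  = 5
X_6 = -2X_4 - 2X_3 - 3  [with X_4=5, X_3=6]  = -25

-25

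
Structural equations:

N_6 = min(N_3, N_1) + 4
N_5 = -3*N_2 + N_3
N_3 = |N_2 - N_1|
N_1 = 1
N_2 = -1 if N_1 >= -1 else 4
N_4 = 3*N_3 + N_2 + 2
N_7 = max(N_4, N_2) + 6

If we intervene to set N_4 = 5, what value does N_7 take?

The intervention breaks the incoming arrows to N_4: N_4 = 3*N_3 + N_2 + 2 no longer applies, and N_4 = 5.
N_2 = -1 if N_1 >= -1 else 4  [with N_1=1]  = -1
N_7 = max(N_4, N_2) + 6  [with N_4=5, N_2=-1]  = 11

11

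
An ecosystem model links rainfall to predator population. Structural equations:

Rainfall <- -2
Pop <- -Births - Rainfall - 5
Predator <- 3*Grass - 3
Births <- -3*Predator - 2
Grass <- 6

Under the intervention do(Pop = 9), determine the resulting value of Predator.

15

do(Pop=9) replaces the equation Pop <- -Births - Rainfall - 5 with the constant Pop = 9.
Predator is not downstream of the intervention, so its value is determined by the original equations.
Predator = 3*Grass - 3  [with Grass=6]  = 15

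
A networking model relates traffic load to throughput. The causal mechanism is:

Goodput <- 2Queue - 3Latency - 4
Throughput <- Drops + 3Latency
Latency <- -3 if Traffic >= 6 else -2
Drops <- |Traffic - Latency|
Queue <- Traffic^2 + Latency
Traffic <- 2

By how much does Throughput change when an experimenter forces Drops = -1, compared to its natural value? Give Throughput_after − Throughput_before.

Intervening sets Drops = -1 and removes its equation (Drops <- |Traffic - Latency|).
Latency = -3 if Traffic >= 6 else -2  [with Traffic=2]  = -2
Throughput = Drops + 3Latency  [with Drops=-1, Latency=-2]  = -7
Without intervention: Latency = -3 if Traffic >= 6 else -2  [with Traffic=2]  = -2; Drops = |Traffic - Latency|  [with Traffic=2, Latency=-2]  = 4; Throughput = Drops + 3Latency  [with Drops=4, Latency=-2]  = -2.
Change = -7 − (-2) = -5.

-5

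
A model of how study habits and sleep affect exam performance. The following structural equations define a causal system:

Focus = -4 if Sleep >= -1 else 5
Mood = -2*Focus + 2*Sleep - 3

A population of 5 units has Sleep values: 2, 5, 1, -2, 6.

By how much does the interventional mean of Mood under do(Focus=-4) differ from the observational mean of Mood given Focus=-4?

-2.2

The intervention sets Focus=-4 in all 5 units regardless of Sleep. Recomputing Mood per unit gives 9, 15, 7, 1, 17; average 9.8.
E[Mood|Focus=-4] averages over only the 4 units with Focus=-4 (Sleep = 2, 5, 1, 6): Mood = 9, 15, 7, 17, mean 12.
Difference = 9.8 − 12 = -2.2.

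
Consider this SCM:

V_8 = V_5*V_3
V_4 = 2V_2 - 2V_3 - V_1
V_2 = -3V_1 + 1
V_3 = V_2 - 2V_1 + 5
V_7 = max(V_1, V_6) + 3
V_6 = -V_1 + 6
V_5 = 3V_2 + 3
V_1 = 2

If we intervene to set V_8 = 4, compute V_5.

do(V_8=4) replaces the equation V_8 = V_5*V_3 with the constant V_8 = 4.
V_5 is not downstream of the intervention, so its value is determined by the original equations.
V_2 = -3V_1 + 1  [with V_1=2]  = -5
V_5 = 3V_2 + 3  [with V_2=-5]  = -12

-12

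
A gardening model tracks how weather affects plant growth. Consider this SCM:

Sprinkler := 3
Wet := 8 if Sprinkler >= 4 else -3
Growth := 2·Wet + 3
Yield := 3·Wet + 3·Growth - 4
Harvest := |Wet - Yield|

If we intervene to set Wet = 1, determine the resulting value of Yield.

14

Under do(Wet=1), the mechanism Wet := 8 if Sprinkler >= 4 else -3 is discarded; Wet is fixed at 1.
Growth = 2·Wet + 3  [with Wet=1]  = 5
Yield = 3·Wet + 3·Growth - 4  [with Wet=1, Growth=5]  = 14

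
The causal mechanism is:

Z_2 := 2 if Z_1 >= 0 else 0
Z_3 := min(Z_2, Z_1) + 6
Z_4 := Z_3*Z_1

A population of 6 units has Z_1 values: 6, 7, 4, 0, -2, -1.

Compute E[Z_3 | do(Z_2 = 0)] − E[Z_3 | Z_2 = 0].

1

do(Z_2=0) breaks Z_2's dependence on Z_1. With Z_2=0 fixed, Z_3 across the units is 6, 6, 6, 6, 4, 5, mean 5.5.
Observing Z_2=0 restricts to units where Z_2's equation naturally yields 0: Z_1 ∈ {-2, -1}. In that subpopulation Z_3 = 4, 5, mean 4.5.
Difference = 5.5 − 4.5 = 1.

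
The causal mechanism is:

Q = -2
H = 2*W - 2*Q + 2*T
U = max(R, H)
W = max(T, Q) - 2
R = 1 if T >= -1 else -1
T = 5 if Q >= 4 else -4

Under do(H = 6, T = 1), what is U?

The joint intervention fixes H = 6, T = 1, removing each variable's own equation.
R = 1 if T >= -1 else -1  [with T=1]  = 1
U = max(R, H)  [with R=1, H=6]  = 6

6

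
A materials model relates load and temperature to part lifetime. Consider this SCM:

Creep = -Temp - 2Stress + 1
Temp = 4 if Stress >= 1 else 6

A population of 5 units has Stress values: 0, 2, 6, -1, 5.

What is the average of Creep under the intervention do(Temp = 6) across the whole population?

-9.8

do(Temp=6) breaks Temp's dependence on Stress. With Temp=6 fixed, Creep across the units is -5, -9, -17, -3, -15, mean -9.8.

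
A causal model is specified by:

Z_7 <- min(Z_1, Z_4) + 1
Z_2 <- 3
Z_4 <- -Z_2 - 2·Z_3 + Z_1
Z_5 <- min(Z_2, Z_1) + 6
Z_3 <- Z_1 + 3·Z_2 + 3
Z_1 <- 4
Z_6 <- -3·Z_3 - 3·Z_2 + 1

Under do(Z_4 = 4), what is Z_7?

5

The intervention breaks the incoming arrows to Z_4: Z_4 <- -Z_2 - 2·Z_3 + Z_1 no longer applies, and Z_4 = 4.
Z_7 = min(Z_1, Z_4) + 1  [with Z_1=4, Z_4=4]  = 5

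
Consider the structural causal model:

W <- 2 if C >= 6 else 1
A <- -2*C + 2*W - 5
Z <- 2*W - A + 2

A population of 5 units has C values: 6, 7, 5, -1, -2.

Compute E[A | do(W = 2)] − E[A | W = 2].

Under do(W=2), W's equation is replaced by W=2 for every unit. Per-unit A: -13, -15, -11, 1, 3. Mean = -7.
Observing W=2 restricts to units where W's equation naturally yields 2: C ∈ {6, 7}. In that subpopulation A = -13, -15, mean -14.
Difference = -7 − (-14) = 7.

7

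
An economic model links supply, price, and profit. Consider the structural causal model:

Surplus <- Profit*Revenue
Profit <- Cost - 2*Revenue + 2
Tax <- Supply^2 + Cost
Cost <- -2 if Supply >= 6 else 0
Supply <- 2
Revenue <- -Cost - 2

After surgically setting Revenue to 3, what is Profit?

do(Revenue=3) replaces the equation Revenue <- -Cost - 2 with the constant Revenue = 3.
Cost = -2 if Supply >= 6 else 0  [with Supply=2]  = 0
Profit = Cost - 2*Revenue + 2  [with Cost=0, Revenue=3]  = -4

-4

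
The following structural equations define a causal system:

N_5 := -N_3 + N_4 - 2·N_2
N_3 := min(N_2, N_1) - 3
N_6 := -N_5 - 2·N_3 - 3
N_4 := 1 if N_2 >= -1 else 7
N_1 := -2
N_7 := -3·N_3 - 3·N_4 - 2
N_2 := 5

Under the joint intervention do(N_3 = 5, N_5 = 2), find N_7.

Under do(N_3 = 5, N_5 = 2), each intervened variable's structural equation is replaced by its fixed value.
N_4 = 1 if N_2 >= -1 else 7  [with N_2=5]  = 1
N_7 = -3·N_3 - 3·N_4 - 2  [with N_3=5, N_4=1]  = -20

-20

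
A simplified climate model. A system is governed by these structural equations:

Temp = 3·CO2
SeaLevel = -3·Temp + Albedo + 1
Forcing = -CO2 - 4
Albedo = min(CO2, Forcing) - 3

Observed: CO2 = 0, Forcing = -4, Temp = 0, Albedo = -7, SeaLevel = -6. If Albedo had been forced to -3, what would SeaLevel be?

-2

Intervening sets Albedo = -3 and removes its equation (Albedo = min(CO2, Forcing) - 3).
Temp = 3·CO2  [with CO2=0]  = 0
SeaLevel = -3·Temp + Albedo + 1  [with Temp=0, Albedo=-3]  = -2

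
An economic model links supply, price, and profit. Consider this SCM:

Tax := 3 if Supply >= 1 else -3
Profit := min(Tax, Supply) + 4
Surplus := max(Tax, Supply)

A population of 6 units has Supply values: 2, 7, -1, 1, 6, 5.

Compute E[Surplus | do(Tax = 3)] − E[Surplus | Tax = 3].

-0.3

Every unit gets Tax=3 under the intervention. Surplus values become 3, 7, 3, 3, 6, 5; E[Surplus|do(Tax=3)] = 4.5.
Conditioning on Tax=3 selects the 5 unit(s) with Supply ∈ {2, 7, 1, 6, 5}. Their Surplus values: 3, 7, 3, 6, 5. Mean = 4.8.
Difference = 4.5 − 4.8 = -0.3.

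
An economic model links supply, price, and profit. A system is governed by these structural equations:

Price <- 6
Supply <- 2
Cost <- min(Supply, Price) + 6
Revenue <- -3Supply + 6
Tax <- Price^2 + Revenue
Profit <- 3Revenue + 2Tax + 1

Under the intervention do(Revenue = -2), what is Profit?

63

Under do(Revenue=-2), the mechanism Revenue <- -3Supply + 6 is discarded; Revenue is fixed at -2.
Tax = Price^2 + Revenue  [with Price=6, Revenue=-2]  = 34
Profit = 3Revenue + 2Tax + 1  [with Revenue=-2, Tax=34]  = 63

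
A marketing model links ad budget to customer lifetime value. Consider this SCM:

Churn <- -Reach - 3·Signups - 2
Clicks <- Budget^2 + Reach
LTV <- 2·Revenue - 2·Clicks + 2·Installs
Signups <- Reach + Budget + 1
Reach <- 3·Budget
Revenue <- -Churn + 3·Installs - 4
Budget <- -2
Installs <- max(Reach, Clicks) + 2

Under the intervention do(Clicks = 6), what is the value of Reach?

Under do(Clicks=6), the mechanism Clicks <- Budget^2 + Reach is discarded; Clicks is fixed at 6.
Since Reach is not a descendant of the intervened variable, it is unaffected.
Reach = 3·Budget  [with Budget=-2]  = -6

-6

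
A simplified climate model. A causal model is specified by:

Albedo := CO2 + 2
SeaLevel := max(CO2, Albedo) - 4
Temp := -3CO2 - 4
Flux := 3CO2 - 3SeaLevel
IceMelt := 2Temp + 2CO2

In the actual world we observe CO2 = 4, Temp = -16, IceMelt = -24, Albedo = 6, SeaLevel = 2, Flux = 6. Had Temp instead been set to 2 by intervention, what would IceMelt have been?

The intervention breaks the incoming arrows to Temp: Temp := -3CO2 - 4 no longer applies, and Temp = 2.
IceMelt = 2Temp + 2CO2  [with Temp=2, CO2=4]  = 12

12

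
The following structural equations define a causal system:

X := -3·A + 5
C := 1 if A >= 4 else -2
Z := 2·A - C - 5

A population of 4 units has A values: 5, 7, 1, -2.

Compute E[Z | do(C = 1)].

The intervention sets C=1 in all 4 units regardless of A. Recomputing Z per unit gives 4, 8, -4, -10; average -0.5.

-0.5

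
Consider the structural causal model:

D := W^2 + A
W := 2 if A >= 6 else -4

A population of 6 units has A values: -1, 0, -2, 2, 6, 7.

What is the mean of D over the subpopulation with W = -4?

Conditioning on W=-4 selects the 4 unit(s) with A ∈ {-1, 0, -2, 2}. Their D values: 15, 16, 14, 18. Mean = 15.75.

15.75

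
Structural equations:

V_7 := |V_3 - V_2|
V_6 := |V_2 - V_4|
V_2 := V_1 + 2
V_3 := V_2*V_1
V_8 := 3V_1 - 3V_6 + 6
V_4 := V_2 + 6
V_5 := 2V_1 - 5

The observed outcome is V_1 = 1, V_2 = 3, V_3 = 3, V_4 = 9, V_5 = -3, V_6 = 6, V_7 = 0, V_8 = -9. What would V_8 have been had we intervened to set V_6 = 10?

-21

Intervening sets V_6 = 10 and removes its equation (V_6 := |V_2 - V_4|).
V_8 = 3V_1 - 3V_6 + 6  [with V_1=1, V_6=10]  = -21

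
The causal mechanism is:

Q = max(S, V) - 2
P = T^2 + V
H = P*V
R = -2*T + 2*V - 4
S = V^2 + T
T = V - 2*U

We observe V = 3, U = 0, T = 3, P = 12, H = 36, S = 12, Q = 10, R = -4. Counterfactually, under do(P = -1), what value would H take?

-3

Intervening sets P = -1 and removes its equation (P = T^2 + V).
H = P*V  [with P=-1, V=3]  = -3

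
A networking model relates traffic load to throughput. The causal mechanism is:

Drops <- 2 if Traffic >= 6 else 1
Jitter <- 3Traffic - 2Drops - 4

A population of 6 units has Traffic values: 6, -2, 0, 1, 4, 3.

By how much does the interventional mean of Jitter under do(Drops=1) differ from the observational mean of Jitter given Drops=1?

Every unit gets Drops=1 under the intervention. Jitter values become 12, -12, -6, -3, 6, 3; E[Jitter|do(Drops=1)] = 0.
Conditioning on Drops=1 selects the 5 unit(s) with Traffic ∈ {-2, 0, 1, 4, 3}. Their Jitter values: -12, -6, -3, 6, 3. Mean = -2.4.
Difference = 0 − (-2.4) = 2.4.

2.4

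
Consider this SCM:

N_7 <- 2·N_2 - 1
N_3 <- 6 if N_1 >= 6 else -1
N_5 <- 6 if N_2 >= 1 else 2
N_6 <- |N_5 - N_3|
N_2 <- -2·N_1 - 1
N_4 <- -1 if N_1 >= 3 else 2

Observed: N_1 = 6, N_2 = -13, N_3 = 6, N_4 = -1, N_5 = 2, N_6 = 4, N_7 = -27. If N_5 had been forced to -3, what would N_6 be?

The intervention breaks the incoming arrows to N_5: N_5 <- 6 if N_2 >= 1 else 2 no longer applies, and N_5 = -3.
N_3 = 6 if N_1 >= 6 else -1  [with N_1=6]  = 6
N_6 = |N_5 - N_3|  [with N_5=-3, N_3=6]  = 9

9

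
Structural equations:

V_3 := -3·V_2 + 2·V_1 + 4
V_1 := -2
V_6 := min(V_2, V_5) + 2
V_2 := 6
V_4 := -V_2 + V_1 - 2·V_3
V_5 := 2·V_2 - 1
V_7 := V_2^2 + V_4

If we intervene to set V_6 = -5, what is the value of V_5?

do(V_6=-5) replaces the equation V_6 := min(V_2, V_5) + 2 with the constant V_6 = -5.
Since V_5 is not a descendant of the intervened variable, it is unaffected.
V_5 = 2·V_2 - 1  [with V_2=6]  = 11

11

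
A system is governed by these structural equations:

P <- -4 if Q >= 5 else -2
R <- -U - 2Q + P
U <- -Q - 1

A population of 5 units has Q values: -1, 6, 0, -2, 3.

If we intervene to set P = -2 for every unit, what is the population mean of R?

-2.2

Every unit gets P=-2 under the intervention. R values become 0, -7, -1, 1, -4; E[R|do(P=-2)] = -2.2.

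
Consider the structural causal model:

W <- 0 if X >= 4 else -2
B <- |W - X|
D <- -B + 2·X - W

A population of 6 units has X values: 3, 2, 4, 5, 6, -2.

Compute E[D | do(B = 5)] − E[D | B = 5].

-2

Every unit gets B=5 under the intervention. D values become 3, 1, 3, 5, 7, -7; E[D|do(B=5)] = 2.
E[D|B=5] averages over only the 2 units with B=5 (X = 3, 5): D = 3, 5, mean 4.
Difference = 2 − 4 = -2.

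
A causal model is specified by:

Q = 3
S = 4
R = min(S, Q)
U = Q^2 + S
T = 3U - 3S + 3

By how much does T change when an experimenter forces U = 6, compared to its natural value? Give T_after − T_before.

-21

Intervening sets U = 6 and removes its equation (U = Q^2 + S).
T = 3U - 3S + 3  [with U=6, S=4]  = 9
Without intervention: U = Q^2 + S  [with Q=3, S=4]  = 13; T = 3U - 3S + 3  [with U=13, S=4]  = 30.
Change = 9 − 30 = -21.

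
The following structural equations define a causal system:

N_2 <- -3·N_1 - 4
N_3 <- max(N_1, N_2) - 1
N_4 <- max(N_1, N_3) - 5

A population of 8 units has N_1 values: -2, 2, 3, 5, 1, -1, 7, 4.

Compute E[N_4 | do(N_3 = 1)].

-2

The intervention sets N_3=1 in all 8 units regardless of N_1. Recomputing N_4 per unit gives -4, -3, -2, 0, -4, -4, 2, -1; average -2.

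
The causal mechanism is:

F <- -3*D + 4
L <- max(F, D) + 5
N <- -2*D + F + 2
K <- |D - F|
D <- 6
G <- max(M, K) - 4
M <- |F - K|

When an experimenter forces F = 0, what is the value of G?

Under do(F=0), the mechanism F <- -3*D + 4 is discarded; F is fixed at 0.
K = |D - F|  [with D=6, F=0]  = 6
M = |F - K|  [with F=0, K=6]  = 6
G = max(M, K) - 4  [with M=6, K=6]  = 2

2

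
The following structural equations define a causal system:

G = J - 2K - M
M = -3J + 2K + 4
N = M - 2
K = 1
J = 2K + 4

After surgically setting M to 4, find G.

The intervention breaks the incoming arrows to M: M = -3J + 2K + 4 no longer applies, and M = 4.
J = 2K + 4  [with K=1]  = 6
G = J - 2K - M  [with J=6, K=1, M=4]  = 0

0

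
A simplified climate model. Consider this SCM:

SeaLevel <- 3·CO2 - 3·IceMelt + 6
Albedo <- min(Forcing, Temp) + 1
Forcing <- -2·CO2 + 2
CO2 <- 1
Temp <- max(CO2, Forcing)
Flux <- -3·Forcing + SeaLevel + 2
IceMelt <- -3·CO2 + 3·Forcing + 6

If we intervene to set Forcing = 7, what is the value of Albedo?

8

do(Forcing=7) replaces the equation Forcing <- -2·CO2 + 2 with the constant Forcing = 7.
Temp = max(CO2, Forcing)  [with CO2=1, Forcing=7]  = 7
Albedo = min(Forcing, Temp) + 1  [with Forcing=7, Temp=7]  = 8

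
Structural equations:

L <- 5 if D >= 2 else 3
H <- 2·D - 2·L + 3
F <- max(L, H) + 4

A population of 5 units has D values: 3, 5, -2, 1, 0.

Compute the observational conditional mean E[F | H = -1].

8

Conditioning on H=-1 selects the 2 unit(s) with D ∈ {3, 1}. Their F values: 9, 7. Mean = 8.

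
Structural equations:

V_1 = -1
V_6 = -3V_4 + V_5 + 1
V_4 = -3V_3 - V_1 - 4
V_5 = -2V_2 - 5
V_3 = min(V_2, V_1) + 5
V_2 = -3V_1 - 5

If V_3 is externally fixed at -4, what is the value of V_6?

-27

The intervention breaks the incoming arrows to V_3: V_3 = min(V_2, V_1) + 5 no longer applies, and V_3 = -4.
V_2 = -3V_1 - 5  [with V_1=-1]  = -2
V_4 = -3V_3 - V_1 - 4  [with V_3=-4, V_1=-1]  = 9
V_5 = -2V_2 - 5  [with V_2=-2]  = -1
V_6 = -3V_4 + V_5 + 1  [with V_4=9, V_5=-1]  = -27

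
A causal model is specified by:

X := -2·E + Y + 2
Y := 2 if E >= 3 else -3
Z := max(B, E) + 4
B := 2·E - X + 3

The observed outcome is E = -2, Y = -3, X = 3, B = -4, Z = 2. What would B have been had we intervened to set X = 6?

The intervention breaks the incoming arrows to X: X := -2·E + Y + 2 no longer applies, and X = 6.
B = 2·E - X + 3  [with E=-2, X=6]  = -7

-7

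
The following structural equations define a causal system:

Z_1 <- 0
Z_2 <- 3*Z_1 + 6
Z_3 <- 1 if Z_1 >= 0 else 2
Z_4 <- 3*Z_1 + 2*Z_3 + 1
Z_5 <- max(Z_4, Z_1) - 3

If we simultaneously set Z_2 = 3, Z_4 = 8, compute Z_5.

Setting Z_2 = 3, Z_4 = 8 by intervention discards those variables' equations.
Z_5 = max(Z_4, Z_1) - 3  [with Z_4=8, Z_1=0]  = 5

5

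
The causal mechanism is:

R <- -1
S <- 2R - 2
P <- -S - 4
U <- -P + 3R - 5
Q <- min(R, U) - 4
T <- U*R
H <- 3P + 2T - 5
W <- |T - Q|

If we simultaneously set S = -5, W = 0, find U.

Under do(S = -5, W = 0), each intervened variable's structural equation is replaced by its fixed value.
P = -S - 4  [with S=-5]  = 1
U = -P + 3R - 5  [with P=1, R=-1]  = -9

-9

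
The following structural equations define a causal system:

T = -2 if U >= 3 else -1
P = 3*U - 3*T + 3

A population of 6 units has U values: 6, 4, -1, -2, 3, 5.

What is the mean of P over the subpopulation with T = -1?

1.5

Conditioning on T=-1 selects the 2 unit(s) with U ∈ {-1, -2}. Their P values: 3, 0. Mean = 1.5.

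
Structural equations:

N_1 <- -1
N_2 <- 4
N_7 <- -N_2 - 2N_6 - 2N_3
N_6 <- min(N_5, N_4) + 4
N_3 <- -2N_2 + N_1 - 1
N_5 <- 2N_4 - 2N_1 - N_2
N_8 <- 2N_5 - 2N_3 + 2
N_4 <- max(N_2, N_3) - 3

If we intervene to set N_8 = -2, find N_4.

The intervention breaks the incoming arrows to N_8: N_8 <- 2N_5 - 2N_3 + 2 no longer applies, and N_8 = -2.
Since N_4 is not a descendant of the intervened variable, it is unaffected.
N_3 = -2N_2 + N_1 - 1  [with N_2=4, N_1=-1]  = -10
N_4 = max(N_2, N_3) - 3  [with N_2=4, N_3=-10]  = 1

1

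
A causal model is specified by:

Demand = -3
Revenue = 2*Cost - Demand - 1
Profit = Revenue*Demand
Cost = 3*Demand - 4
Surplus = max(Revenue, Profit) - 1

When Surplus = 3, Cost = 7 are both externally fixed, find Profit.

Setting Surplus = 3, Cost = 7 by intervention discards those variables' equations.
Revenue = 2*Cost - Demand - 1  [with Cost=7, Demand=-3]  = 16
Profit = Revenue*Demand  [with Revenue=16, Demand=-3]  = -48

-48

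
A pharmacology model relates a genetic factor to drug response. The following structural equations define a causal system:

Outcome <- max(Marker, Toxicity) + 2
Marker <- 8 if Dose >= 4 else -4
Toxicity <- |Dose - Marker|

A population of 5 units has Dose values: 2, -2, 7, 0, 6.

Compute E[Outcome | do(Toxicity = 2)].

Every unit gets Toxicity=2 under the intervention. Outcome values become 4, 4, 10, 4, 10; E[Outcome|do(Toxicity=2)] = 6.4.

6.4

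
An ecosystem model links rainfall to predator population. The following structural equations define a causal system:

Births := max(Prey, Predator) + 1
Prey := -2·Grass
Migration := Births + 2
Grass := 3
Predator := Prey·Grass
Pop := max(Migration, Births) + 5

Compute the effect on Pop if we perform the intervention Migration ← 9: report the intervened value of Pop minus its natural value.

12

The intervention breaks the incoming arrows to Migration: Migration := Births + 2 no longer applies, and Migration = 9.
Prey = -2·Grass  [with Grass=3]  = -6
Predator = Prey·Grass  [with Prey=-6, Grass=3]  = -18
Births = max(Prey, Predator) + 1  [with Prey=-6, Predator=-18]  = -5
Pop = max(Migration, Births) + 5  [with Migration=9, Births=-5]  = 14
Without intervention: Prey = -2·Grass  [with Grass=3]  = -6; Predator = Prey·Grass  [with Prey=-6, Grass=3]  = -18; Births = max(Prey, Predator) + 1  [with Prey=-6, Predator=-18]  = -5; Migration = Births + 2  [with Births=-5]  = -3; Pop = max(Migration, Births) + 5  [with Migration=-3, Births=-5]  = 2.
Change = 14 − 2 = 12.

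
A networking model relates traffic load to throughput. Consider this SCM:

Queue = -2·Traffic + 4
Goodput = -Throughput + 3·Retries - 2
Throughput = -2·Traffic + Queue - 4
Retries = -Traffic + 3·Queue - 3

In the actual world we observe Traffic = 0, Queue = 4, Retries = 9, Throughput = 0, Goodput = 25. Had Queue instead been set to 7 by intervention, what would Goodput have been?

49

do(Queue=7) replaces the equation Queue = -2·Traffic + 4 with the constant Queue = 7.
Retries = -Traffic + 3·Queue - 3  [with Traffic=0, Queue=7]  = 18
Throughput = -2·Traffic + Queue - 4  [with Traffic=0, Queue=7]  = 3
Goodput = -Throughput + 3·Retries - 2  [with Throughput=3, Retries=18]  = 49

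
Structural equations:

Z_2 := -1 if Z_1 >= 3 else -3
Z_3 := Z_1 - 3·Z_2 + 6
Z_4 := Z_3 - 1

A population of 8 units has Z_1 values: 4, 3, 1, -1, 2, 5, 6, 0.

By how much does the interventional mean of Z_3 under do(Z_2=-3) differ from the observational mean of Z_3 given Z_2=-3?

2

Under do(Z_2=-3), Z_2's equation is replaced by Z_2=-3 for every unit. Per-unit Z_3: 19, 18, 16, 14, 17, 20, 21, 15. Mean = 17.5.
Conditioning on Z_2=-3 selects the 4 unit(s) with Z_1 ∈ {1, -1, 2, 0}. Their Z_3 values: 16, 14, 17, 15. Mean = 15.5.
Difference = 17.5 − 15.5 = 2.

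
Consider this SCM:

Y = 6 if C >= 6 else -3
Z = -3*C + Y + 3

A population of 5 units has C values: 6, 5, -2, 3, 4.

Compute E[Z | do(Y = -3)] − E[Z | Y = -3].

The intervention sets Y=-3 in all 5 units regardless of C. Recomputing Z per unit gives -18, -15, 6, -9, -12; average -9.6.
Observing Y=-3 restricts to units where Y's equation naturally yields -3: C ∈ {5, -2, 3, 4}. In that subpopulation Z = -15, 6, -9, -12, mean -7.5.
Difference = -9.6 − (-7.5) = -2.1.

-2.1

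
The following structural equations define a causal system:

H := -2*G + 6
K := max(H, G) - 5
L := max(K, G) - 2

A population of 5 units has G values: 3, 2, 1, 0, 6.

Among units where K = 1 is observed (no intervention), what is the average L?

1.5

Observing K=1 restricts to units where K's equation naturally yields 1: G ∈ {0, 6}. In that subpopulation L = -1, 4, mean 1.5.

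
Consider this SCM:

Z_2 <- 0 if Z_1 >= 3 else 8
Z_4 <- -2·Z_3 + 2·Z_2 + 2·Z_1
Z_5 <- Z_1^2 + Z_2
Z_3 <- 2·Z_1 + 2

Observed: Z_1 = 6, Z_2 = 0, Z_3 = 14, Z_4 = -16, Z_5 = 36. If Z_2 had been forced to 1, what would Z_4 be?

Under do(Z_2=1), the mechanism Z_2 <- 0 if Z_1 >= 3 else 8 is discarded; Z_2 is fixed at 1.
Z_3 = 2·Z_1 + 2  [with Z_1=6]  = 14
Z_4 = -2·Z_3 + 2·Z_2 + 2·Z_1  [with Z_3=14, Z_2=1, Z_1=6]  = -14

-14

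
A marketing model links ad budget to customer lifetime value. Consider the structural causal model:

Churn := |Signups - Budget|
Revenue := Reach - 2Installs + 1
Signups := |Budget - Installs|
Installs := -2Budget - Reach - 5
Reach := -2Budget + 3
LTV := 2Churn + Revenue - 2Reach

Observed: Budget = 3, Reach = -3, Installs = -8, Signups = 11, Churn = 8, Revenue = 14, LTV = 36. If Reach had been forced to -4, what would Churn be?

do(Reach=-4) replaces the equation Reach := -2Budget + 3 with the constant Reach = -4.
Installs = -2Budget - Reach - 5  [with Budget=3, Reach=-4]  = -7
Signups = |Budget - Installs|  [with Budget=3, Installs=-7]  = 10
Churn = |Signups - Budget|  [with Signups=10, Budget=3]  = 7

7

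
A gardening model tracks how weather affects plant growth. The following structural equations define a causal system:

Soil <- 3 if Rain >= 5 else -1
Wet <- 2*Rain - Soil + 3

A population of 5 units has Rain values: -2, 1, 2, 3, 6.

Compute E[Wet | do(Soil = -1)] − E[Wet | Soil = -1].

2

do(Soil=-1) breaks Soil's dependence on Rain. With Soil=-1 fixed, Wet across the units is 0, 6, 8, 10, 16, mean 8.
E[Wet|Soil=-1] averages over only the 4 units with Soil=-1 (Rain = -2, 1, 2, 3): Wet = 0, 6, 8, 10, mean 6.
Difference = 8 − 6 = 2.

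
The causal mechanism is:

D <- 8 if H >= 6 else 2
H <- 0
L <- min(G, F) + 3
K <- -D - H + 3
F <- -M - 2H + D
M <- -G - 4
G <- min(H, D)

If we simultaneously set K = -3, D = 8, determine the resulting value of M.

-4

Under do(K = -3, D = 8), each intervened variable's structural equation is replaced by its fixed value.
G = min(H, D)  [with H=0, D=8]  = 0
M = -G - 4  [with G=0]  = -4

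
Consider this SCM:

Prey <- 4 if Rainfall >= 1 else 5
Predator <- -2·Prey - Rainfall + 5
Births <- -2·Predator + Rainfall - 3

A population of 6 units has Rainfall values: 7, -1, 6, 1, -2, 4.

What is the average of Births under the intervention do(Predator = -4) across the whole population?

Under do(Predator=-4), Predator's equation is replaced by Predator=-4 for every unit. Per-unit Births: 12, 4, 11, 6, 3, 9. Mean = 7.5.

7.5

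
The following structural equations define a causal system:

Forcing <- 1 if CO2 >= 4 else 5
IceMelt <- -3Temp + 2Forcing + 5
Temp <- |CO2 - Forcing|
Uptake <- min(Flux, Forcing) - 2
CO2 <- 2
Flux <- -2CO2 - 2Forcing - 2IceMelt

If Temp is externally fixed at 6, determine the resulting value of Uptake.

The intervention breaks the incoming arrows to Temp: Temp <- |CO2 - Forcing| no longer applies, and Temp = 6.
Forcing = 1 if CO2 >= 4 else 5  [with CO2=2]  = 5
IceMelt = -3Temp + 2Forcing + 5  [with Temp=6, Forcing=5]  = -3
Flux = -2CO2 - 2Forcing - 2IceMelt  [with CO2=2, Forcing=5, IceMelt=-3]  = -8
Uptake = min(Flux, Forcing) - 2  [with Flux=-8, Forcing=5]  = -10

-10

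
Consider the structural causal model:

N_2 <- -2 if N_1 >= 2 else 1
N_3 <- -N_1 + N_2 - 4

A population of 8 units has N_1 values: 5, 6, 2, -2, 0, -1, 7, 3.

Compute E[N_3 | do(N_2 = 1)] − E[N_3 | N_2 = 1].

Under do(N_2=1), N_2's equation is replaced by N_2=1 for every unit. Per-unit N_3: -8, -9, -5, -1, -3, -2, -10, -6. Mean = -5.5.
Observing N_2=1 restricts to units where N_2's equation naturally yields 1: N_1 ∈ {-2, 0, -1}. In that subpopulation N_3 = -1, -3, -2, mean -2.
Difference = -5.5 − (-2) = -3.5.

-3.5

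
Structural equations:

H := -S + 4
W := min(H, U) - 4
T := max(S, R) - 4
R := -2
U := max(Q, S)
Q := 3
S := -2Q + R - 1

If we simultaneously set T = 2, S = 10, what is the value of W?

-10

Setting T = 2, S = 10 by intervention discards those variables' equations.
U = max(Q, S)  [with Q=3, S=10]  = 10
H = -S + 4  [with S=10]  = -6
W = min(H, U) - 4  [with H=-6, U=10]  = -10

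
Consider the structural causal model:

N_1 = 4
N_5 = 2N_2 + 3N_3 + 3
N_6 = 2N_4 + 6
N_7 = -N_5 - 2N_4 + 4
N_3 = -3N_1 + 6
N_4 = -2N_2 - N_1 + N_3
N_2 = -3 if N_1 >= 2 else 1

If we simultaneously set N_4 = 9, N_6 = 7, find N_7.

7

Setting N_4 = 9, N_6 = 7 by intervention discards those variables' equations.
N_2 = -3 if N_1 >= 2 else 1  [with N_1=4]  = -3
N_3 = -3N_1 + 6  [with N_1=4]  = -6
N_5 = 2N_2 + 3N_3 + 3  [with N_2=-3, N_3=-6]  = -21
N_7 = -N_5 - 2N_4 + 4  [with N_5=-21, N_4=9]  = 7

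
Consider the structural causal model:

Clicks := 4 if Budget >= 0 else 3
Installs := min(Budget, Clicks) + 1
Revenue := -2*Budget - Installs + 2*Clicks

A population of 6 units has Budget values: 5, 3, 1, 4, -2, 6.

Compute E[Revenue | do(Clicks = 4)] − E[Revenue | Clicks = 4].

The intervention sets Clicks=4 in all 6 units regardless of Budget. Recomputing Revenue per unit gives -7, -2, 4, -5, 13, -9; average -1.
Observing Clicks=4 restricts to units where Clicks's equation naturally yields 4: Budget ∈ {5, 3, 1, 4, 6}. In that subpopulation Revenue = -7, -2, 4, -5, -9, mean -3.8.
Difference = -1 − (-3.8) = 2.8.

2.8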